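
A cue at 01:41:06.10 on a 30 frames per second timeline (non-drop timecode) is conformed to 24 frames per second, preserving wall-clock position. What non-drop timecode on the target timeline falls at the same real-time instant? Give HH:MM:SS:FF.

01:41:06:08

Source frame index: (1×3600 + 41×60 + 6) × 30 + 10 = 181990.
Real time: 181990 / (30) = 18199/3 s.
Target frame: (18199/3) × (24) = 145592.
At 24 labels/s: frame 145592 → 01:41:06:08.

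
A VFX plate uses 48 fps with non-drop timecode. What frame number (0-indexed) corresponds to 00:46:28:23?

frame 133847

Total seconds to the label: (0 × 3600 + 46 × 60 + 28) = 2788.
Frame index = 2788 × 48 + 23 = 133847.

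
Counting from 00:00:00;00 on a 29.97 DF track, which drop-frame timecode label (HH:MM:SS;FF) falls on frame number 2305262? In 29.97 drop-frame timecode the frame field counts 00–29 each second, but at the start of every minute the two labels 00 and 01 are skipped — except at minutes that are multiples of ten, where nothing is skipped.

Each 10-minute DF block holds 10 × 60 × 30 − 9 × 2 = 17982 frames. 2305262 ÷ 17982 → 128 full blocks, remainder 3566.
Within the partial block the first minute is 1800 frames and each further minute 1798, so 1 further minute boundary passed. Total skipped labels = 18 × 128 + 2 × 1 = 2306.
Non-drop label index = 2305262 + 2306 = 2307568; at 30 labels/s that is 21:21:58:28, i.e. DF 21:21:58;28.

21:21:58;28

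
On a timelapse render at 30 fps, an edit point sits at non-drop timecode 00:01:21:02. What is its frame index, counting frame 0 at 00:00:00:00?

Total seconds to the label: (0 × 3600 + 1 × 60 + 21) = 81.
Frame index = 81 × 30 + 2 = 2432.

frame 2432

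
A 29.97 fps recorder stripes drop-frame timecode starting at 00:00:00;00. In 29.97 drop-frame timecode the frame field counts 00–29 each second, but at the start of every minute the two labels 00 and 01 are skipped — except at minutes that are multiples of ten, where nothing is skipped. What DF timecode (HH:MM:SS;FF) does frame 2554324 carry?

Ten DF minutes hold 17982 frames, so frame 2554324 lies in block 142 (frames 2553444–2571425) with 880 frames into that block.
The block's first minute is 1800 frames and the rest 1798 each; 880 frames reaches minute 0, so 142 × 18 + 0 × 2 = 2556 labels have been skipped so far.
Adding those back, label number 2554324 + 2556 = 2556880 at 30 labels/s is 85229 s + 10 f = 23 h 40 min 29 s frame 10, i.e. 23:40:29;10.

23:40:29;10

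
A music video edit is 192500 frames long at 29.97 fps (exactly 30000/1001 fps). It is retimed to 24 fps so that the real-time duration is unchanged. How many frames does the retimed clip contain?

Target frames = source frames × (target rate / source rate) = 192500 × (24)/(30000/1001) = 192500 × 1001/1250 = 154154.

154154 frames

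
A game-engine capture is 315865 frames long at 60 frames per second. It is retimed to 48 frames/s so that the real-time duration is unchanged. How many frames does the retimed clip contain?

252692 frames

Target frames = source frames × (target rate / source rate) = 315865 × (48)/(60) = 315865 × 4/5 = 252692.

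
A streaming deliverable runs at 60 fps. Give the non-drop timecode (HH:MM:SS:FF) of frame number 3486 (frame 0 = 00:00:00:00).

3486 ÷ 60 = 58 full seconds, remainder 6 frames.
58 s = 0 h 0 min 58 s.
Timecode: 00:00:58:06.

00:00:58:06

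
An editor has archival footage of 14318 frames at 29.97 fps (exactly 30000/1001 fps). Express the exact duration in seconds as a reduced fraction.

7166159/15000 seconds

Running time = 14318 ÷ (30000/1001) = 14318 × 1001/30000 = 7166159/15000 s.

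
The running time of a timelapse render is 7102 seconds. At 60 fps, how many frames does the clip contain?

Frames = 7102 × 60 = 426120.

426120 frames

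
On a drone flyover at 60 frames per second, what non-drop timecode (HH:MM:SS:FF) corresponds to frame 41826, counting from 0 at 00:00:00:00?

41826 ÷ 60 = 697 full seconds, remainder 6 frames.
697 s = 0 h 11 min 37 s.
Timecode: 00:11:37:06.

00:11:37:06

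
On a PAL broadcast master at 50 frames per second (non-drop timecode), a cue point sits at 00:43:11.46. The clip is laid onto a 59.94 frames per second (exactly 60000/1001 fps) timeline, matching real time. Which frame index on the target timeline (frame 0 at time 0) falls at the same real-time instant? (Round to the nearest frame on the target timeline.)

frame 155360

Source frame index: (0×3600 + 43×60 + 11) × 50 + 46 = 129596.
Real time: 129596 / (50) = 64798/25 s.
Target frame: (64798/25) × (60000/1001) = 155515200/1001 ≈ 155359.840 → 155360.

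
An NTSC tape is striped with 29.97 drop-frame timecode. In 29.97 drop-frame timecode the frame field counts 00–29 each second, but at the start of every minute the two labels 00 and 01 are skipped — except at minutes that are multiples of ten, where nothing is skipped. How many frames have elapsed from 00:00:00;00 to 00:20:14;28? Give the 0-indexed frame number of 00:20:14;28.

As if non-drop at 30 labels/s: (0 × 3600 + 20 × 60 + 14) × 30 + 28 = 36448.
Minute boundaries passed: 20; those not divisible by 10: 20 − 2 = 18; dropped labels = 2 × 18 = 36.
Actual frame index = 36448 − 36 = 36412.

36412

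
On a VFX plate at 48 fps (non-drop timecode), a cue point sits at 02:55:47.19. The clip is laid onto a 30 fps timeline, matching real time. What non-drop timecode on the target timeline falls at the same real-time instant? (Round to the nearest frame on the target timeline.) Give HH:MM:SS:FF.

Source frame index: (2×3600 + 55×60 + 47) × 48 + 19 = 506275.
Real time: 506275 / (48) = 506275/48 s.
Target frame: (506275/48) × (30) = 2531375/8 ≈ 316421.875 → 316422.
At 30 labels/s: frame 316422 → 02:55:47:12.

02:55:47:12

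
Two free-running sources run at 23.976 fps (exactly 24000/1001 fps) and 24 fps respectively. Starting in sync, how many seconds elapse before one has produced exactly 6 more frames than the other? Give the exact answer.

The gap grows by |24 − 24000/1001| = 24/1001 frames per second.
Time for a 6-frame gap: 6 ÷ (24/1001) = 250.25 s.

250.25 seconds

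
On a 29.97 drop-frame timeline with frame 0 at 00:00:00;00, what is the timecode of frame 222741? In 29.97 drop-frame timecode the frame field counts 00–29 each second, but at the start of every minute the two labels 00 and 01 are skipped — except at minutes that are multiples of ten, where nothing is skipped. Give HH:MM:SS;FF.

02:03:52;03

Ten DF minutes hold 17982 frames, so frame 222741 lies in block 12 (frames 215784–233765) with 6957 frames into that block.
The block's first minute is 1800 frames and the rest 1798 each; 6957 frames reaches minute 3, so 12 × 18 + 3 × 2 = 222 labels have been skipped so far.
Adding those back, label number 222741 + 222 = 222963 at 30 labels/s is 7432 s + 3 f = 2 h 3 min 52 s frame 3, i.e. 02:03:52;03.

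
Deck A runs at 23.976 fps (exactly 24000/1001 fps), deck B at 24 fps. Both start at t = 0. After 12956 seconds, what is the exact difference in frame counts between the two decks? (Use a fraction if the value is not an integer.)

310944/1001 frames

A emits 24000/1001 × 12956 = 310944000/1001 frames; B emits 24 × 12956 = 310944.
Difference = 310944/1001 frames (≈ 310.6334); B is ahead of A.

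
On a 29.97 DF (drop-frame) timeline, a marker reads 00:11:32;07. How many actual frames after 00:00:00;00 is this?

As if non-drop at 30 labels/s: (0 × 3600 + 11 × 60 + 32) × 30 + 7 = 20767.
Minute boundaries passed: 11; those not divisible by 10: 11 − 1 = 10; dropped labels = 2 × 10 = 20.
Actual frame index = 20767 − 20 = 20747.

20747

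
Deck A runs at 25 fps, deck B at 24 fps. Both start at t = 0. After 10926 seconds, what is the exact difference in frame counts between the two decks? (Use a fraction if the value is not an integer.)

10926 frames

A emits 25 × 10926 = 273150 frames; B emits 24 × 10926 = 262224.
Difference = 10926 frames; B is behind A.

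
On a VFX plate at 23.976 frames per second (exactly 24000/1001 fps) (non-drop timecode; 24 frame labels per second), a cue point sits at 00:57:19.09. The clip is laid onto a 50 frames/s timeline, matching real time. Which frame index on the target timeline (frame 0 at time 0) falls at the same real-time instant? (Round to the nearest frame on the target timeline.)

frame 172141

Source frame index: (0×3600 + 57×60 + 19) × 24 + 9 = 82545.
Real time: 82545 / (24000/1001) = 5508503/1600 s.
Target frame: (5508503/1600) × (50) = 5508503/32 ≈ 172140.719 → 172141.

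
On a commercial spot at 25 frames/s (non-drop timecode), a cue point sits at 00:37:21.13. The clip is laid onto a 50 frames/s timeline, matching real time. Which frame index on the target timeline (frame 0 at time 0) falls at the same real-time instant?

frame 112076

Source frame index: (0×3600 + 37×60 + 21) × 25 + 13 = 56038.
Real time: 56038 / (25) = 56038/25 s.
Target frame: (56038/25) × (50) = 112076.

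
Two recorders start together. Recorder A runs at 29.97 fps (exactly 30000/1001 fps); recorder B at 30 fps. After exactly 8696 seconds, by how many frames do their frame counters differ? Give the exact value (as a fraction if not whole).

A emits 30000/1001 × 8696 = 260880000/1001 frames; B emits 30 × 8696 = 260880.
Difference = 260880/1001 frames (≈ 260.6194); B is ahead of A.

260880/1001 frames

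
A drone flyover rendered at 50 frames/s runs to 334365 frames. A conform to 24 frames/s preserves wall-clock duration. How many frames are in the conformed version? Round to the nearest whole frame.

Frames at target rate = 334365 × (24) / (50) = 802476/5 ≈ 160495.200.
Nearest whole frame: 160495.

160495 frames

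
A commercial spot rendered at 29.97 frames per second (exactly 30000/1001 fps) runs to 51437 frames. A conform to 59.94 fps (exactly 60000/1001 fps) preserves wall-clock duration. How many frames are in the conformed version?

Frames at target rate = 51437 × (60000/1001) / (30000/1001) = 102874.

102874 frames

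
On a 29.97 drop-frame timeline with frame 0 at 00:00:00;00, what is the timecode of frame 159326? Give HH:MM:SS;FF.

01:28:36;06

Each 10-minute DF block holds 10 × 60 × 30 − 9 × 2 = 17982 frames. 159326 ÷ 17982 → 8 full blocks, remainder 15470.
Within the partial block the first minute is 1800 frames and each further minute 1798, so 8 further minute boundaries passed. Total skipped labels = 18 × 8 + 2 × 8 = 160.
Non-drop label index = 159326 + 160 = 159486; at 30 labels/s that is 01:28:36:06, i.e. DF 01:28:36;06.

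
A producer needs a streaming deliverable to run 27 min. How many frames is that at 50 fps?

27 min = 1620 s.
Frames = 1620 × 50 = 81000.

81000 frames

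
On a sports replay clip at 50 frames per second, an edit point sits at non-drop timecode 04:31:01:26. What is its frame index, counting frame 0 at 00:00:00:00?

frame 813076

Total seconds to the label: (4 × 3600 + 31 × 60 + 1) = 16261.
Frame index = 16261 × 50 + 26 = 813076.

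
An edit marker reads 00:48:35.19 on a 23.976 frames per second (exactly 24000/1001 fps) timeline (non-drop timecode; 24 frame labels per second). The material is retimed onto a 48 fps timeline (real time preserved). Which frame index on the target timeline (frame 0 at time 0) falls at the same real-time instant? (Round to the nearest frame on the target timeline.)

Source frame index: (0×3600 + 48×60 + 35) × 24 + 19 = 69979.
Real time: 69979 / (24000/1001) = 70048979/24000 s.
Target frame: (70048979/24000) × (48) = 70048979/500 ≈ 140097.958 → 140098.

frame 140098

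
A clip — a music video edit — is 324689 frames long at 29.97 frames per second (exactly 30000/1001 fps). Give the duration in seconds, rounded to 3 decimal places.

Running time = 324689 × 1001/30000 = 325013689/30000 s ≈ 10833.790 s.

10833.790 seconds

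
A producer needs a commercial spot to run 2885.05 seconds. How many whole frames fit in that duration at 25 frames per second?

72126 frames

Frames = 2885.05 × 25 = 288505/4 ≈ 72126.2500.
Complete frames: 72126.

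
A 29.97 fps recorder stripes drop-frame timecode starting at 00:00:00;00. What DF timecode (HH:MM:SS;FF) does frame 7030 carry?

00:03:54;16

Ten DF minutes hold 17982 frames, so frame 7030 lies in block 0 (frames 0–17981) with 7030 frames into that block.
The block's first minute is 1800 frames and the rest 1798 each; 7030 frames reaches minute 3, so 0 × 18 + 3 × 2 = 6 labels have been skipped so far.
Adding those back, label number 7030 + 6 = 7036 at 30 labels/s is 234 s + 16 f = 0 h 3 min 54 s frame 16, i.e. 00:03:54;16.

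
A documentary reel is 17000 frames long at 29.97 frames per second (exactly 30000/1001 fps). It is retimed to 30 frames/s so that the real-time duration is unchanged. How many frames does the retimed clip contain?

17017 frames

Target frames = source frames × (target rate / source rate) = 17000 × (30)/(30000/1001) = 17000 × 1001/1000 = 17017.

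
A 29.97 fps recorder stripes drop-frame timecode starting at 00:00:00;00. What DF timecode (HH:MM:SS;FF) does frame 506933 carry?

Each 10-minute DF block holds 10 × 60 × 30 − 9 × 2 = 17982 frames. 506933 ÷ 17982 → 28 full blocks, remainder 3437.
Within the partial block the first minute is 1800 frames and each further minute 1798, so 1 further minute boundary passed. Total skipped labels = 18 × 28 + 2 × 1 = 506.
Non-drop label index = 506933 + 506 = 507439; at 30 labels/s that is 04:41:54:19, i.e. DF 04:41:54;19.

04:41:54;19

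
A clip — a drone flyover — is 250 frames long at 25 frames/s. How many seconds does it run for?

10 seconds

Running time = 250 / (25) = 10 s.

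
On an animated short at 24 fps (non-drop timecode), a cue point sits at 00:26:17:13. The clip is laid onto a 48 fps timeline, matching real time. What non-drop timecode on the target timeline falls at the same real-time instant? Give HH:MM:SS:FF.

00:26:17:26

Source frame index: (0×3600 + 26×60 + 17) × 24 + 13 = 37861.
Real time: 37861 / (24) = 37861/24 s.
Target frame: (37861/24) × (48) = 75722.
At 48 labels/s: frame 75722 → 00:26:17:26.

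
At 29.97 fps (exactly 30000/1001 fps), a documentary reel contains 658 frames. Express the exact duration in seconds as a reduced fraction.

329329/15000 seconds

Running time = 658 ÷ (30000/1001) = 658 × 1001/30000 = 329329/15000 s.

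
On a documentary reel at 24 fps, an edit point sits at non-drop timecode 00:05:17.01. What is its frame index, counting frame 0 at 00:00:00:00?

Total seconds to the label: (0 × 3600 + 5 × 60 + 17) = 317.
Frame index = 317 × 24 + 1 = 7609.

frame 7609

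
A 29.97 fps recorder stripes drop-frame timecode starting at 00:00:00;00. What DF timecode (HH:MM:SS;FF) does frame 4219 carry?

00:02:20;23

Ten DF minutes hold 17982 frames, so frame 4219 lies in block 0 (frames 0–17981) with 4219 frames into that block.
The block's first minute is 1800 frames and the rest 1798 each; 4219 frames reaches minute 2, so 0 × 18 + 2 × 2 = 4 labels have been skipped so far.
Adding those back, label number 4219 + 4 = 4223 at 30 labels/s is 140 s + 23 f = 0 h 2 min 20 s frame 23, i.e. 00:02:20;23.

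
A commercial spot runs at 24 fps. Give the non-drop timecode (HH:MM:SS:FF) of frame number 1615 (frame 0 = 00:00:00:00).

1615 ÷ 24 = 67 full seconds, remainder 7 frames.
67 s = 0 h 1 min 7 s.
Timecode: 00:01:07:07.

00:01:07:07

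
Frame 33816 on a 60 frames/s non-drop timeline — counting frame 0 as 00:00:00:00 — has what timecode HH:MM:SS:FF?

33816 ÷ 60 = 563 full seconds, remainder 36 frames.
563 s = 0 h 9 min 23 s.
Timecode: 00:09:23:36.

00:09:23:36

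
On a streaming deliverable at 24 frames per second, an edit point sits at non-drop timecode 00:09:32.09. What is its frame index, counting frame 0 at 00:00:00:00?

frame 13737

Total seconds to the label: (0 × 3600 + 9 × 60 + 32) = 572.
Frame index = 572 × 24 + 9 = 13737.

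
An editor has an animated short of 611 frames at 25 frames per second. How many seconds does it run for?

24.44 seconds

Running time = 611 / (25) = 24.44 s.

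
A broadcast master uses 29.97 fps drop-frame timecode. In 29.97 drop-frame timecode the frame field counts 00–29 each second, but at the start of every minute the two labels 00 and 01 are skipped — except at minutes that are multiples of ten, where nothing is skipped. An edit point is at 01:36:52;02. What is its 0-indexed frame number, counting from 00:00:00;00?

174188

Complete 10-minute blocks: 9, each 17982 frames → 161838.
Remaining 6 whole minutes in the current block: 1800 + 5 × 1798 = 10790 frames.
Within the current minute: 52 × 30 + 2 − 2 = 1560 (labels ;00/;01 skipped at this minute). Total = 161838 + 10790 + 1560 = 174188.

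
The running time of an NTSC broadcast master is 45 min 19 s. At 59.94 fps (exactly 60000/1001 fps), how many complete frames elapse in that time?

162977 frames

45 min 19 s = 2719 s.
Frames = 2719 × 60000/1001 = 163140000/1001 ≈ 162977.0230.
Complete frames: 162977.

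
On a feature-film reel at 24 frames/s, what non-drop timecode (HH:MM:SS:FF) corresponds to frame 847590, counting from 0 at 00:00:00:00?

09:48:36:06

847590 ÷ 24 = 35316 full seconds, remainder 6 frames.
35316 s = 9 h 48 min 36 s.
Timecode: 09:48:36:06.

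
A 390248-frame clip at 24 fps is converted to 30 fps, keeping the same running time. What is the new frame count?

Target frames = source frames × (target rate / source rate) = 390248 × (30)/(24) = 390248 × 5/4 = 487810.

487810 frames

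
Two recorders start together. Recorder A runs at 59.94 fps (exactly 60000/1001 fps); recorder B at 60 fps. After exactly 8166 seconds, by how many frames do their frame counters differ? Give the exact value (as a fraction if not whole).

489960/1001 frames

A emits 60000/1001 × 8166 = 489960000/1001 frames; B emits 60 × 8166 = 489960.
Difference = 489960/1001 frames (≈ 489.4705); B is ahead of A.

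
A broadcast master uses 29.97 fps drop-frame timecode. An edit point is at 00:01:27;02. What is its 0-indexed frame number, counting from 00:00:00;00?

As if non-drop at 30 labels/s: (0 × 3600 + 1 × 60 + 27) × 30 + 2 = 2612.
Minute boundaries passed: 1; those not divisible by 10: 1 − 0 = 1; dropped labels = 2 × 1 = 2.
Actual frame index = 2612 − 2 = 2610.

2610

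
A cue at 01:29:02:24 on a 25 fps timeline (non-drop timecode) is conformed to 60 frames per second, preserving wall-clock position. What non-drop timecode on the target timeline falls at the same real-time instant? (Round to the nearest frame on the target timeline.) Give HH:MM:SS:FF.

Source frame index: (1×3600 + 29×60 + 2) × 25 + 24 = 133574.
Real time: 133574 / (25) = 133574/25 s.
Target frame: (133574/25) × (60) = 1602888/5 ≈ 320577.600 → 320578.
At 60 labels/s: frame 320578 → 01:29:02:58.

01:29:02:58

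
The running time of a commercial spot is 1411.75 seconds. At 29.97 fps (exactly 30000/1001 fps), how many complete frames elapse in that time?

Frames = 1411.75 × 30000/1001 = 42352500/1001 ≈ 42310.1898.
Complete frames: 42310.

42310 frames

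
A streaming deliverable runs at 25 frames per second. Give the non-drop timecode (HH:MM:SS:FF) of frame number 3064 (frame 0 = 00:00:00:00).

00:02:02:14

3064 ÷ 25 = 122 full seconds, remainder 14 frames.
122 s = 0 h 2 min 2 s.
Timecode: 00:02:02:14.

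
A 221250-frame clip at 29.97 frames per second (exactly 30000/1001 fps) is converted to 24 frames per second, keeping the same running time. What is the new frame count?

177177 frames

Target frames = source frames × (target rate / source rate) = 221250 × (24)/(30000/1001) = 221250 × 1001/1250 = 177177.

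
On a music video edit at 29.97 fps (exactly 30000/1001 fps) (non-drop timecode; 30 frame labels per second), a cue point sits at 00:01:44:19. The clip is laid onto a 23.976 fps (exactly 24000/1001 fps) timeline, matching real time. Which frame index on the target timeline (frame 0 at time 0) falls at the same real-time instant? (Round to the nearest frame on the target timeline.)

frame 2511

Source frame index: (0×3600 + 1×60 + 44) × 30 + 19 = 3139.
Real time: 3139 / (30000/1001) = 3142139/30000 s.
Target frame: (3142139/30000) × (24000/1001) = 12556/5 ≈ 2511.200 → 2511.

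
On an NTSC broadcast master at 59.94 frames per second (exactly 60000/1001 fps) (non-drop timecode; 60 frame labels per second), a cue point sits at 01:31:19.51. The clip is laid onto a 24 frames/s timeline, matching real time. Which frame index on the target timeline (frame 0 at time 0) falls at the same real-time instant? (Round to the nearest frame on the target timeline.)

frame 131648

Source frame index: (1×3600 + 31×60 + 19) × 60 + 51 = 328791.
Real time: 328791 / (60000/1001) = 109706597/20000 s.
Target frame: (109706597/20000) × (24) = 329119791/2500 ≈ 131647.916 → 131648.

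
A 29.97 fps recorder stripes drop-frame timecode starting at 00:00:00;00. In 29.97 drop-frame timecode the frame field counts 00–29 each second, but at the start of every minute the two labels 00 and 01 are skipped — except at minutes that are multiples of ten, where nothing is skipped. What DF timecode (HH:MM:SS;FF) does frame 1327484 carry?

12:18:13;24

Ten DF minutes hold 17982 frames, so frame 1327484 lies in block 73 (frames 1312686–1330667) with 14798 frames into that block.
The block's first minute is 1800 frames and the rest 1798 each; 14798 frames reaches minute 8, so 73 × 18 + 8 × 2 = 1330 labels have been skipped so far.
Adding those back, label number 1327484 + 1330 = 1328814 at 30 labels/s is 44293 s + 24 f = 12 h 18 min 13 s frame 24, i.e. 12:18:13;24.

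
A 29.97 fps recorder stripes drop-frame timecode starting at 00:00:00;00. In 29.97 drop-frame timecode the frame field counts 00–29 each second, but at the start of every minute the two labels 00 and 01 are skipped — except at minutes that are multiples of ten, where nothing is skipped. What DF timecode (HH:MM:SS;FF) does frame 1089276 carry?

Each 10-minute DF block holds 10 × 60 × 30 − 9 × 2 = 17982 frames. 1089276 ÷ 17982 → 60 full blocks, remainder 10356.
Within the partial block the first minute is 1800 frames and each further minute 1798, so 5 further minute boundaries passed. Total skipped labels = 18 × 60 + 2 × 5 = 1090.
Non-drop label index = 1089276 + 1090 = 1090366; at 30 labels/s that is 10:05:45:16, i.e. DF 10:05:45;16.

10:05:45;16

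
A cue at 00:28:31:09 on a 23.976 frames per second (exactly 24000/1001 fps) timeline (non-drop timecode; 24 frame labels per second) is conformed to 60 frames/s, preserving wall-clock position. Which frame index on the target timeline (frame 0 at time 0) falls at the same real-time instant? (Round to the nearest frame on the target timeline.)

Source frame index: (0×3600 + 28×60 + 31) × 24 + 9 = 41073.
Real time: 41073 / (24000/1001) = 13704691/8000 s.
Target frame: (13704691/8000) × (60) = 41114073/400 ≈ 102785.182 → 102785.

frame 102785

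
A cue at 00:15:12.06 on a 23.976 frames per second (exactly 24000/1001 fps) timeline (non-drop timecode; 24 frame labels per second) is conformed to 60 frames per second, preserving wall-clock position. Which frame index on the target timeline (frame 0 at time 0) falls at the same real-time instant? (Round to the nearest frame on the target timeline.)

Source frame index: (0×3600 + 15×60 + 12) × 24 + 6 = 21894.
Real time: 21894 / (24000/1001) = 3652649/4000 s.
Target frame: (3652649/4000) × (60) = 10957947/200 ≈ 54789.735 → 54790.

frame 54790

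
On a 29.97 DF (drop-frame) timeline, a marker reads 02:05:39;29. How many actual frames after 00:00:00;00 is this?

Complete 10-minute blocks: 12, each 17982 frames → 215784.
Remaining 5 whole minutes in the current block: 1800 + 4 × 1798 = 8992 frames.
Within the current minute: 39 × 30 + 29 − 2 = 1197 (labels ;00/;01 skipped at this minute). Total = 215784 + 8992 + 1197 = 225973.

225973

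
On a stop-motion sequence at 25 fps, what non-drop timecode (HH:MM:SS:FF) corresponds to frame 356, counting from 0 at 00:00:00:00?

356 ÷ 25 = 14 full seconds, remainder 6 frames.
14 s = 0 h 0 min 14 s.
Timecode: 00:00:14:06.

00:00:14:06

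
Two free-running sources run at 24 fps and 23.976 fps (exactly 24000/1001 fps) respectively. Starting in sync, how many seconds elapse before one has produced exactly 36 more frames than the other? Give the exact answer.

1501.5 seconds

The gap grows by |24000/1001 − 24| = 24/1001 frames per second.
Time for a 36-frame gap: 36 ÷ (24/1001) = 1501.5 s.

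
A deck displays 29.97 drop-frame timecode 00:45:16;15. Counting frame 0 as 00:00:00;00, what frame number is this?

81413

Complete 10-minute blocks: 4, each 17982 frames → 71928.
Remaining 5 whole minutes in the current block: 1800 + 4 × 1798 = 8992 frames.
Within the current minute: 16 × 30 + 15 − 2 = 493 (labels ;00/;01 skipped at this minute). Total = 71928 + 8992 + 493 = 81413.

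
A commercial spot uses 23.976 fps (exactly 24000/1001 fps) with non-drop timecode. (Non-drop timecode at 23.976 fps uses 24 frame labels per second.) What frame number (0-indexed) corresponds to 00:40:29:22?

Total seconds to the label: (0 × 3600 + 40 × 60 + 29) = 2429.
Frame index = 2429 × 24 + 22 = 58318.

frame 58318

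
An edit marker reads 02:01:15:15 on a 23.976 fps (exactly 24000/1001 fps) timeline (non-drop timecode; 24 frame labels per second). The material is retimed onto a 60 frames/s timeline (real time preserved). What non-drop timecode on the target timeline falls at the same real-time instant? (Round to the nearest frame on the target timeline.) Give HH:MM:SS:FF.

02:01:22:54

Source frame index: (2×3600 + 1×60 + 15) × 24 + 15 = 174615.
Real time: 174615 / (24000/1001) = 11652641/1600 s.
Target frame: (11652641/1600) × (60) = 34957923/80 ≈ 436974.037 → 436974.
At 60 labels/s: frame 436974 → 02:01:22:54.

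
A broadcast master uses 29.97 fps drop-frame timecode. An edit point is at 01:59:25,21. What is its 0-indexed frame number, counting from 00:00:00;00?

As if non-drop at 30 labels/s: (1 × 3600 + 59 × 60 + 25) × 30 + 21 = 214971.
Minute boundaries passed: 119; those not divisible by 10: 119 − 11 = 108; dropped labels = 2 × 108 = 216.
Actual frame index = 214971 − 216 = 214755.

214755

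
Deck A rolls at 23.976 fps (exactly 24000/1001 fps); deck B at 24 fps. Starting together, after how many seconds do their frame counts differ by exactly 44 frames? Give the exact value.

The gap grows by |24 − 24000/1001| = 24/1001 frames per second.
Time for a 44-frame gap: 44 ÷ (24/1001) = 11011/6 s.

11011/6 seconds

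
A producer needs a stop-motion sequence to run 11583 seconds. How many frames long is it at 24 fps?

277992 frames

Frames = 11583 × 24 = 277992.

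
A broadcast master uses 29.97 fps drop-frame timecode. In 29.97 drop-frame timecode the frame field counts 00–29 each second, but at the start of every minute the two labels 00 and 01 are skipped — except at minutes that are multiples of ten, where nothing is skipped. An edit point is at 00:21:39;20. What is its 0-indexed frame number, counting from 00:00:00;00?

As if non-drop at 30 labels/s: (0 × 3600 + 21 × 60 + 39) × 30 + 20 = 38990.
Minute boundaries passed: 21; those not divisible by 10: 21 − 2 = 19; dropped labels = 2 × 19 = 38.
Actual frame index = 38990 − 38 = 38952.

38952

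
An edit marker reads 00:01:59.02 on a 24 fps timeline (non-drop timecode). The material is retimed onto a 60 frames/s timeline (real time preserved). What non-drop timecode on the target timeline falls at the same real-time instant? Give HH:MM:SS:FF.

00:01:59:05

Source frame index: (0×3600 + 1×60 + 59) × 24 + 2 = 2858.
Real time: 2858 / (24) = 1429/12 s.
Target frame: (1429/12) × (60) = 7145.
At 60 labels/s: frame 7145 → 00:01:59:05.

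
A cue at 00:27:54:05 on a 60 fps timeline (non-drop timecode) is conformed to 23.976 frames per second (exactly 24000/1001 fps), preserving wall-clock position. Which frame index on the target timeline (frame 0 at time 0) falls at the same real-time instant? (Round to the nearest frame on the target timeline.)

Source frame index: (0×3600 + 27×60 + 54) × 60 + 5 = 100445.
Real time: 100445 / (60) = 20089/12 s.
Target frame: (20089/12) × (24000/1001) = 40178000/1001 ≈ 40137.862 → 40138.

frame 40138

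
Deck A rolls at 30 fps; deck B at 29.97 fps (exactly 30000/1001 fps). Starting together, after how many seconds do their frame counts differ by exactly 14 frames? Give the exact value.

7007/15 seconds

The gap grows by |30000/1001 − 30| = 30/1001 frames per second.
Time for a 14-frame gap: 14 ÷ (30/1001) = 7007/15 s.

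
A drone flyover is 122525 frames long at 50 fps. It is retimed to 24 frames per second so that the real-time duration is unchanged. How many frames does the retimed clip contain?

58812 frames

Target frames = source frames × (target rate / source rate) = 122525 × (24)/(50) = 122525 × 12/25 = 58812.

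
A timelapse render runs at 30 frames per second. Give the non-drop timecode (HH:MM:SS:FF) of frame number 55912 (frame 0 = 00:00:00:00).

00:31:03:22

55912 ÷ 30 = 1863 full seconds, remainder 22 frames.
1863 s = 0 h 31 min 3 s.
Timecode: 00:31:03:22.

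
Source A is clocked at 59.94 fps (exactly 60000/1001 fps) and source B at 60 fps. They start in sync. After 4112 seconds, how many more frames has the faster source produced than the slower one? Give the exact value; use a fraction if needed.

A emits 60000/1001 × 4112 = 246720000/1001 frames; B emits 60 × 4112 = 246720.
Difference = 246720/1001 frames (≈ 246.4735); B is ahead of A.

246720/1001 frames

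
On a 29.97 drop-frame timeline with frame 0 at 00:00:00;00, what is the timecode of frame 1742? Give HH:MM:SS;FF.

Each 10-minute DF block holds 10 × 60 × 30 − 9 × 2 = 17982 frames. 1742 ÷ 17982 → 0 full blocks, remainder 1742.
Within the partial block the first minute is 1800 frames and each further minute 1798, so 0 further minute boundaries passed. Total skipped labels = 18 × 0 + 2 × 0 = 0.
Non-drop label index = 1742 + 0 = 1742; at 30 labels/s that is 00:00:58:02, i.e. DF 00:00:58;02.

00:00:58;02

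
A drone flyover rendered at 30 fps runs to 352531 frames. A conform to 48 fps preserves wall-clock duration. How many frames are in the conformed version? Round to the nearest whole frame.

564050 frames

Frames at target rate = 352531 × (48) / (30) = 2820248/5 ≈ 564049.600.
Nearest whole frame: 564050.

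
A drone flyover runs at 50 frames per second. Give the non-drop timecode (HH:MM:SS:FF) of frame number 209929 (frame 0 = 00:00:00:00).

209929 ÷ 50 = 4198 full seconds, remainder 29 frames.
4198 s = 1 h 9 min 58 s.
Timecode: 01:09:58:29.

01:09:58:29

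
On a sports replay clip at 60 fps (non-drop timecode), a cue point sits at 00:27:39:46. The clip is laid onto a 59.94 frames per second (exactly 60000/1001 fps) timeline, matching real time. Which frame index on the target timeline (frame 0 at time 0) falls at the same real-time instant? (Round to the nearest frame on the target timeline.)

frame 99487

Source frame index: (0×3600 + 27×60 + 39) × 60 + 46 = 99586.
Real time: 99586 / (60) = 49793/30 s.
Target frame: (49793/30) × (60000/1001) = 99586000/1001 ≈ 99486.513 → 99487.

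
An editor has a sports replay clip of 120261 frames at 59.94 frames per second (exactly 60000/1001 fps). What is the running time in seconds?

2006.35435 seconds

Running time = 120261 / (60000/1001) = 2006.35435 s.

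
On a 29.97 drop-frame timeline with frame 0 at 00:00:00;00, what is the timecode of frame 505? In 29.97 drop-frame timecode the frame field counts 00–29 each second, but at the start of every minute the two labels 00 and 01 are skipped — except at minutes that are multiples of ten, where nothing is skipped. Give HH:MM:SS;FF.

00:00:16;25

Each 10-minute DF block holds 10 × 60 × 30 − 9 × 2 = 17982 frames. 505 ÷ 17982 → 0 full blocks, remainder 505.
Within the partial block the first minute is 1800 frames and each further minute 1798, so 0 further minute boundaries passed. Total skipped labels = 18 × 0 + 2 × 0 = 0.
Non-drop label index = 505 + 0 = 505; at 30 labels/s that is 00:00:16:25, i.e. DF 00:00:16;25.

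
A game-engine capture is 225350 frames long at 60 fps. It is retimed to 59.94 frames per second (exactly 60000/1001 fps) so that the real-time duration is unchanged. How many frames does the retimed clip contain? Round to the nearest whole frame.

225125 frames

Frames at target rate = 225350 × (60000/1001) / (60) = 225350000/1001 ≈ 225124.875.
Nearest whole frame: 225125.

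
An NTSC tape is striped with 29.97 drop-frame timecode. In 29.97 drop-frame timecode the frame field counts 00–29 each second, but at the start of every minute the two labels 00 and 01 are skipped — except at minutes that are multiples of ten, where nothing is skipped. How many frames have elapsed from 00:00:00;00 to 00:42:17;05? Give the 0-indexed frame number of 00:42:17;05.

As if non-drop at 30 labels/s: (0 × 3600 + 42 × 60 + 17) × 30 + 5 = 76115.
Minute boundaries passed: 42; those not divisible by 10: 42 − 4 = 38; dropped labels = 2 × 38 = 76.
Actual frame index = 76115 − 76 = 76039.

76039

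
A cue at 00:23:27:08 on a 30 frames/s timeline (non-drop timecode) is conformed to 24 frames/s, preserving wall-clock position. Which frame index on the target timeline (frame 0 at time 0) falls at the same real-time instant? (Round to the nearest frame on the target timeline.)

Source frame index: (0×3600 + 23×60 + 27) × 30 + 8 = 42218.
Real time: 42218 / (30) = 21109/15 s.
Target frame: (21109/15) × (24) = 168872/5 ≈ 33774.400 → 33774.

frame 33774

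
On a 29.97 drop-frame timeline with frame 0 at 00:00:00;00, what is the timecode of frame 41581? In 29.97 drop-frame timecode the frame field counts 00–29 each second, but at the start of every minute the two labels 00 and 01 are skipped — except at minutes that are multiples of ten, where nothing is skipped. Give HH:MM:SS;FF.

Each 10-minute DF block holds 10 × 60 × 30 − 9 × 2 = 17982 frames. 41581 ÷ 17982 → 2 full blocks, remainder 5617.
Within the partial block the first minute is 1800 frames and each further minute 1798, so 3 further minute boundaries passed. Total skipped labels = 18 × 2 + 2 × 3 = 42.
Non-drop label index = 41581 + 42 = 41623; at 30 labels/s that is 00:23:07:13, i.e. DF 00:23:07;13.

00:23:07;13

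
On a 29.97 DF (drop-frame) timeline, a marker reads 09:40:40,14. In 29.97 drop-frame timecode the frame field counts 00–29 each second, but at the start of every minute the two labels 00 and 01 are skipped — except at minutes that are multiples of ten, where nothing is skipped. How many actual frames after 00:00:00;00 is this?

Complete 10-minute blocks: 58, each 17982 frames → 1042956.
Remaining 0 whole minutes in the current block: 0 frames.
Within the current minute: 40 × 30 + 14 = 1214. Total = 1042956 + 0 + 1214 = 1044170.

1044170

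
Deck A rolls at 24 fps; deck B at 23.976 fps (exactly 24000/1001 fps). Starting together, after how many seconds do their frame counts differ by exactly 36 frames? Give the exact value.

1501.5 seconds

The gap grows by |24000/1001 − 24| = 24/1001 frames per second.
Time for a 36-frame gap: 36 ÷ (24/1001) = 1501.5 s.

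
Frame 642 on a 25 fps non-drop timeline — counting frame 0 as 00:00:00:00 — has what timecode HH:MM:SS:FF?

00:00:25:17

642 ÷ 25 = 25 full seconds, remainder 17 frames.
25 s = 0 h 0 min 25 s.
Timecode: 00:00:25:17.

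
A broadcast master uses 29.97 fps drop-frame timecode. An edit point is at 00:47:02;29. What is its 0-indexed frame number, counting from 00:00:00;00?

Complete 10-minute blocks: 4, each 17982 frames → 71928.
Remaining 7 whole minutes in the current block: 1800 + 6 × 1798 = 12588 frames.
Within the current minute: 2 × 30 + 29 − 2 = 87 (labels ;00/;01 skipped at this minute). Total = 71928 + 12588 + 87 = 84603.

84603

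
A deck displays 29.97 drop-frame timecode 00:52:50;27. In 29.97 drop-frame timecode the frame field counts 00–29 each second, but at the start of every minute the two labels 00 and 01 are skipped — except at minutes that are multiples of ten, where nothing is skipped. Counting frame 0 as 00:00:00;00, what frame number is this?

As if non-drop at 30 labels/s: (0 × 3600 + 52 × 60 + 50) × 30 + 27 = 95127.
Minute boundaries passed: 52; those not divisible by 10: 52 − 5 = 47; dropped labels = 2 × 47 = 94.
Actual frame index = 95127 − 94 = 95033.

95033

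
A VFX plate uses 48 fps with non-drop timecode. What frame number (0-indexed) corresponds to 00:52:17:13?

Total seconds to the label: (0 × 3600 + 52 × 60 + 17) = 3137.
Frame index = 3137 × 48 + 13 = 150589.

150589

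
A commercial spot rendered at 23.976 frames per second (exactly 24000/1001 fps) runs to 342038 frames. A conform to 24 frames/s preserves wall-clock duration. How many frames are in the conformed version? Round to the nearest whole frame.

Frames at target rate = 342038 × (24) / (24000/1001) = 171190019/500 ≈ 342380.038.
Nearest whole frame: 342380.

342380 frames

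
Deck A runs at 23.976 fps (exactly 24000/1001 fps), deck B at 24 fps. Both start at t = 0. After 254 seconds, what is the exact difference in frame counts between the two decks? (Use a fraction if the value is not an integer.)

6096/1001 frames

A emits 24000/1001 × 254 = 6096000/1001 frames; B emits 24 × 254 = 6096.
Difference = 6096/1001 frames (≈ 6.0899); B is ahead of A.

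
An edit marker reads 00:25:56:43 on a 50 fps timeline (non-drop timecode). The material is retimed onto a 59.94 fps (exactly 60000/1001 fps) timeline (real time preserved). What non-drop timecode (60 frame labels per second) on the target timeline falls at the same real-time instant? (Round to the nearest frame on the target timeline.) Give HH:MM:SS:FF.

00:25:55:18

Source frame index: (0×3600 + 25×60 + 56) × 50 + 43 = 77843.
Real time: 77843 / (50) = 77843/50 s.
Target frame: (77843/50) × (60000/1001) = 93411600/1001 ≈ 93318.282 → 93318.
At 60 labels/s: frame 93318 → 00:25:55:18.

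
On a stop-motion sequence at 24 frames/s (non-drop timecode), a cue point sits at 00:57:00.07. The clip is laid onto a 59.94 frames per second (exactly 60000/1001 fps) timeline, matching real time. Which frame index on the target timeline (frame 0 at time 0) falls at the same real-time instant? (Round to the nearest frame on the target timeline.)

Source frame index: (0×3600 + 57×60 + 0) × 24 + 7 = 82087.
Real time: 82087 / (24) = 82087/24 s.
Target frame: (82087/24) × (60000/1001) = 205217500/1001 ≈ 205012.488 → 205012.

frame 205012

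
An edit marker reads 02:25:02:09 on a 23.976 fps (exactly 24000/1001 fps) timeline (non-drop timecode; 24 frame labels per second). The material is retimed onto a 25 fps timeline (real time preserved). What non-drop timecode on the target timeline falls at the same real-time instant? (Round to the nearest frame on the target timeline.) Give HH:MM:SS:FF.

Source frame index: (2×3600 + 25×60 + 2) × 24 + 9 = 208857.
Real time: 208857 / (24000/1001) = 69688619/8000 s.
Target frame: (69688619/8000) × (25) = 69688619/320 ≈ 217776.934 → 217777.
At 25 labels/s: frame 217777 → 02:25:11:02.

02:25:11:02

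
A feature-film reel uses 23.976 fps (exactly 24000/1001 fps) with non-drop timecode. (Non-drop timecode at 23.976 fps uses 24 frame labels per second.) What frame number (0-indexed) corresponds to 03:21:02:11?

Total seconds to the label: (3 × 3600 + 21 × 60 + 2) = 12062.
Frame index = 12062 × 24 + 11 = 289499.

289499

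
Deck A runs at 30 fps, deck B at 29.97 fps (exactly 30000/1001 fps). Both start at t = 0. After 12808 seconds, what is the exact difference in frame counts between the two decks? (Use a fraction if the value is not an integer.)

A emits 30 × 12808 = 384240 frames; B emits 30000/1001 × 12808 = 384240000/1001.
Difference = 384240/1001 frames (≈ 383.8561); B is behind A.

384240/1001 frames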